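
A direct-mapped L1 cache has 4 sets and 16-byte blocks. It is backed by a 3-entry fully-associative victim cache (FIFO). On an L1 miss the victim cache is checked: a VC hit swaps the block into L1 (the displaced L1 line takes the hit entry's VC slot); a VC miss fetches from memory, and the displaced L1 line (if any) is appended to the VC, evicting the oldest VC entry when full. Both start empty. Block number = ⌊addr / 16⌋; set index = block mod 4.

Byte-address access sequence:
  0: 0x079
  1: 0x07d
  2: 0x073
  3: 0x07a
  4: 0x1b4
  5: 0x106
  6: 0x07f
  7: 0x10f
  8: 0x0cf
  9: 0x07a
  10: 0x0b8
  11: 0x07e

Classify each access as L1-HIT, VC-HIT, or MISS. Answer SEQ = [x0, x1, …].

#0 0x79→b7/s3 MISS; vc=[]
#1 0x7d→b7/s3 L1-HIT; vc=[]
#2 0x73→b7/s3 L1-HIT; vc=[]
#3 0x7a→b7/s3 L1-HIT; vc=[]
#4 0x1b4→b27/s3 MISS; vc=[7]
#5 0x106→b16/s0 MISS; vc=[7]
#6 0x7f→b7/s3 VC-HIT; vc=[27]
#7 0x10f→b16/s0 L1-HIT; vc=[27]
#8 0xcf→b12/s0 MISS; vc=[27,16]
#9 0x7a→b7/s3 L1-HIT; vc=[27,16]
#10 0xb8→b11/s3 MISS; vc=[27,16,7]
#11 0x7e→b7/s3 VC-HIT; vc=[27,16,11]

SEQ = [MISS, L1-HIT, L1-HIT, L1-HIT, MISS, MISS, VC-HIT, L1-HIT, MISS, L1-HIT, MISS, VC-HIT]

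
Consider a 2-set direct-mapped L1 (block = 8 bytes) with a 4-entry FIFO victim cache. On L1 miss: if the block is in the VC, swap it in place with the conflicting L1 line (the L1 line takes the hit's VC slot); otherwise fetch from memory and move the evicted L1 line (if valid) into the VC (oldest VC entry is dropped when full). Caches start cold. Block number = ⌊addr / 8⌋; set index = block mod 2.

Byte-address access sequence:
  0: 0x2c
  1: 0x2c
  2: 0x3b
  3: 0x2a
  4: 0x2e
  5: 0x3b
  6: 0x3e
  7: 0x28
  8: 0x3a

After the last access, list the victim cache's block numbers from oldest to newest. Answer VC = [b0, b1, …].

  [0] addr=0x2c blk=5 s=1: MISS | VC []
  [1] addr=0x2c blk=5 s=1: L1-HIT | VC []
  [2] addr=0x3b blk=7 s=1: MISS | VC [5]
  [3] addr=0x2a blk=5 s=1: VC-HIT | VC [7]
  [4] addr=0x2e blk=5 s=1: L1-HIT | VC [7]
  [5] addr=0x3b blk=7 s=1: VC-HIT | VC [5]
  [6] addr=0x3e blk=7 s=1: L1-HIT | VC [5]
  [7] addr=0x28 blk=5 s=1: VC-HIT | VC [7]
  [8] addr=0x3a blk=7 s=1: VC-HIT | VC [5]

VC = [5]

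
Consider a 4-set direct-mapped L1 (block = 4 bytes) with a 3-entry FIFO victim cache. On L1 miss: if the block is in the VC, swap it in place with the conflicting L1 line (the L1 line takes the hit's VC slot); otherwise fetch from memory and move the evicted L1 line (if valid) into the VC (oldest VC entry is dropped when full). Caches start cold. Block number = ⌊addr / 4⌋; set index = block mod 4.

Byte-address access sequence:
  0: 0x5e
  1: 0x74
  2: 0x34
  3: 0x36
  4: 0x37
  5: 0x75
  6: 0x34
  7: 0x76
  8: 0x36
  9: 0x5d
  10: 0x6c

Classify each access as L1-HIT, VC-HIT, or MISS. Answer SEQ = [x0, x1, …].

SEQ = [MISS, MISS, MISS, L1-HIT, L1-HIT, VC-HIT, VC-HIT, VC-HIT, VC-HIT, L1-HIT, MISS]

#0 0x5e→b23/s3 MISS; vc=[]
#1 0x74→b29/s1 MISS; vc=[]
#2 0x34→b13/s1 MISS; vc=[29]
#3 0x36→b13/s1 L1-HIT; vc=[29]
#4 0x37→b13/s1 L1-HIT; vc=[29]
#5 0x75→b29/s1 VC-HIT; vc=[13]
#6 0x34→b13/s1 VC-HIT; vc=[29]
#7 0x76→b29/s1 VC-HIT; vc=[13]
#8 0x36→b13/s1 VC-HIT; vc=[29]
#9 0x5d→b23/s3 L1-HIT; vc=[29]
#10 0x6c→b27/s3 MISS; vc=[29,23]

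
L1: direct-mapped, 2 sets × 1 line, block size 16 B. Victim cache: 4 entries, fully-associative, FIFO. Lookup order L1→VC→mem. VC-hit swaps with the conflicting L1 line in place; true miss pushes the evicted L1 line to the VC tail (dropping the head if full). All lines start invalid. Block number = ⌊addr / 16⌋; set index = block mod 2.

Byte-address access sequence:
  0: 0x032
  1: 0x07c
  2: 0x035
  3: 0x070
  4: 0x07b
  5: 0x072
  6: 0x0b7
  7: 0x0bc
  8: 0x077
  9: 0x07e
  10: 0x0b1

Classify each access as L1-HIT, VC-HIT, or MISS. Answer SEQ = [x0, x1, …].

SEQ = [MISS, MISS, VC-HIT, VC-HIT, L1-HIT, L1-HIT, MISS, L1-HIT, VC-HIT, L1-HIT, VC-HIT]

#0 0x32→b3/s1 MISS; vc=[]
#1 0x7c→b7/s1 MISS; vc=[3]
#2 0x35→b3/s1 VC-HIT; vc=[7]
#3 0x70→b7/s1 VC-HIT; vc=[3]
#4 0x7b→b7/s1 L1-HIT; vc=[3]
#5 0x72→b7/s1 L1-HIT; vc=[3]
#6 0xb7→b11/s1 MISS; vc=[3,7]
#7 0xbc→b11/s1 L1-HIT; vc=[3,7]
#8 0x77→b7/s1 VC-HIT; vc=[3,11]
#9 0x7e→b7/s1 L1-HIT; vc=[3,11]
#10 0xb1→b11/s1 VC-HIT; vc=[3,7]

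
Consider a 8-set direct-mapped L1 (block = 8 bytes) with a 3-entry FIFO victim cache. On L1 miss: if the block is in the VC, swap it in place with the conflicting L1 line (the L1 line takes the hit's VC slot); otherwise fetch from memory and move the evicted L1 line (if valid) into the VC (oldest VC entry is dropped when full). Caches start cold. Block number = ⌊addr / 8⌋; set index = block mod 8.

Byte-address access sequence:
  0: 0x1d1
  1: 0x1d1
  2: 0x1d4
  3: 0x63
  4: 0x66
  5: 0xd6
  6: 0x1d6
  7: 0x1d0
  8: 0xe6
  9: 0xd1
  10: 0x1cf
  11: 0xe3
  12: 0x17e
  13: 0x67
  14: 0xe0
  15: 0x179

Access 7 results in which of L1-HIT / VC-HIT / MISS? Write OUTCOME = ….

OUTCOME = L1-HIT

0: 0x1d1 (blk 58, set 2) → MISS  vc=[]
1: 0x1d1 (blk 58, set 2) → L1-HIT  vc=[]
2: 0x1d4 (blk 58, set 2) → L1-HIT  vc=[]
3: 0x63 (blk 12, set 4) → MISS  vc=[]
4: 0x66 (blk 12, set 4) → L1-HIT  vc=[]
5: 0xd6 (blk 26, set 2) → MISS  vc=[58]
6: 0x1d6 (blk 58, set 2) → VC-HIT  vc=[26]
7: 0x1d0 (blk 58, set 2) → L1-HIT  vc=[26]
8: 0xe6 (blk 28, set 4) → MISS  vc=[26, 12]
9: 0xd1 (blk 26, set 2) → VC-HIT  vc=[58, 12]
10: 0x1cf (blk 57, set 1) → MISS  vc=[58, 12]
11: 0xe3 (blk 28, set 4) → L1-HIT  vc=[58, 12]
12: 0x17e (blk 47, set 7) → MISS  vc=[58, 12]
13: 0x67 (blk 12, set 4) → VC-HIT  vc=[58, 28]
14: 0xe0 (blk 28, set 4) → VC-HIT  vc=[58, 12]
15: 0x179 (blk 47, set 7) → L1-HIT  vc=[58, 12]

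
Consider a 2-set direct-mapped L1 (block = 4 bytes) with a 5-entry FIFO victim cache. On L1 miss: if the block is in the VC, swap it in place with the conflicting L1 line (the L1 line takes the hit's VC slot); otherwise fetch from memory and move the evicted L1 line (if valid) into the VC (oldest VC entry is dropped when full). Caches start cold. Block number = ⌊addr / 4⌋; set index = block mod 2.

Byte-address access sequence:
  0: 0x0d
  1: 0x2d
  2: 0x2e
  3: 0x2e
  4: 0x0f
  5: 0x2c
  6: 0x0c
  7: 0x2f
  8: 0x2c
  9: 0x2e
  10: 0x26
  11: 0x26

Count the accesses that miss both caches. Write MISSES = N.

MISSES = 3

0: 0xd (blk 3, set 1) → MISS  vc=[]
1: 0x2d (blk 11, set 1) → MISS  vc=[3]
2: 0x2e (blk 11, set 1) → L1-HIT  vc=[3]
3: 0x2e (blk 11, set 1) → L1-HIT  vc=[3]
4: 0xf (blk 3, set 1) → VC-HIT  vc=[11]
5: 0x2c (blk 11, set 1) → VC-HIT  vc=[3]
6: 0xc (blk 3, set 1) → VC-HIT  vc=[11]
7: 0x2f (blk 11, set 1) → VC-HIT  vc=[3]
8: 0x2c (blk 11, set 1) → L1-HIT  vc=[3]
9: 0x2e (blk 11, set 1) → L1-HIT  vc=[3]
10: 0x26 (blk 9, set 1) → MISS  vc=[3, 11]
11: 0x26 (blk 9, set 1) → L1-HIT  vc=[3, 11]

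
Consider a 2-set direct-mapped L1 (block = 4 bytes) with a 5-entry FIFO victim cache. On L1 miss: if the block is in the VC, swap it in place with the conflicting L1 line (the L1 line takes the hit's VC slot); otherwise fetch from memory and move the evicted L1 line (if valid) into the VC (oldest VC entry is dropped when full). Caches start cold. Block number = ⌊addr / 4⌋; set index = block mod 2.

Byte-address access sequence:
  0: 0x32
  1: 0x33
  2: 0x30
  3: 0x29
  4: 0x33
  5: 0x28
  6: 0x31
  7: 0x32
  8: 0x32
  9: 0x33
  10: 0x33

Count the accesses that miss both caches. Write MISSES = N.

MISSES = 2

#0 0x32→b12/s0 MISS; vc=[]
#1 0x33→b12/s0 L1-HIT; vc=[]
#2 0x30→b12/s0 L1-HIT; vc=[]
#3 0x29→b10/s0 MISS; vc=[12]
#4 0x33→b12/s0 VC-HIT; vc=[10]
#5 0x28→b10/s0 VC-HIT; vc=[12]
#6 0x31→b12/s0 VC-HIT; vc=[10]
#7 0x32→b12/s0 L1-HIT; vc=[10]
#8 0x32→b12/s0 L1-HIT; vc=[10]
#9 0x33→b12/s0 L1-HIT; vc=[10]
#10 0x33→b12/s0 L1-HIT; vc=[10]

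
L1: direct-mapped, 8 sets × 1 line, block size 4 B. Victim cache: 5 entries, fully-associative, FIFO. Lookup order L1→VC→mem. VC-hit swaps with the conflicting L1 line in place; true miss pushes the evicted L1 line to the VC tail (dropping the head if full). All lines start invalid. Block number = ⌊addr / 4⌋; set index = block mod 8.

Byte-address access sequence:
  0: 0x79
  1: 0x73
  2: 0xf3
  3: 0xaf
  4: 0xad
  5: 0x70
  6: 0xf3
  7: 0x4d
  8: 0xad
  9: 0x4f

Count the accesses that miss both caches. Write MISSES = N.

MISSES = 5

0: 0x79 (blk 30, set 6) → MISS  vc=[]
1: 0x73 (blk 28, set 4) → MISS  vc=[]
2: 0xf3 (blk 60, set 4) → MISS  vc=[28]
3: 0xaf (blk 43, set 3) → MISS  vc=[28]
4: 0xad (blk 43, set 3) → L1-HIT  vc=[28]
5: 0x70 (blk 28, set 4) → VC-HIT  vc=[60]
6: 0xf3 (blk 60, set 4) → VC-HIT  vc=[28]
7: 0x4d (blk 19, set 3) → MISS  vc=[28, 43]
8: 0xad (blk 43, set 3) → VC-HIT  vc=[28, 19]
9: 0x4f (blk 19, set 3) → VC-HIT  vc=[28, 43]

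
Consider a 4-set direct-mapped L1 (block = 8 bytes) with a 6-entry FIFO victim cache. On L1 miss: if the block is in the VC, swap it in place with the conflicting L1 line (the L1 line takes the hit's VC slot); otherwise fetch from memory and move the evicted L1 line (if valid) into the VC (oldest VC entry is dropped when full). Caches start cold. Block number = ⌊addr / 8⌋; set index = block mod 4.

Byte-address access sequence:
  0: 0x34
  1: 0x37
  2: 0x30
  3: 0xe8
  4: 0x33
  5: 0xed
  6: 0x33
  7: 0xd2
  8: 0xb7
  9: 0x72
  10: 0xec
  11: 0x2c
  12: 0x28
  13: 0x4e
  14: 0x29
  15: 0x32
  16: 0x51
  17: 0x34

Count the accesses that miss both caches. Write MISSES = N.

MISSES = 8

0: 0x34 (blk 6, set 2) → MISS  vc=[]
1: 0x37 (blk 6, set 2) → L1-HIT  vc=[]
2: 0x30 (blk 6, set 2) → L1-HIT  vc=[]
3: 0xe8 (blk 29, set 1) → MISS  vc=[]
4: 0x33 (blk 6, set 2) → L1-HIT  vc=[]
5: 0xed (blk 29, set 1) → L1-HIT  vc=[]
6: 0x33 (blk 6, set 2) → L1-HIT  vc=[]
7: 0xd2 (blk 26, set 2) → MISS  vc=[6]
8: 0xb7 (blk 22, set 2) → MISS  vc=[6, 26]
9: 0x72 (blk 14, set 2) → MISS  vc=[6, 26, 22]
10: 0xec (blk 29, set 1) → L1-HIT  vc=[6, 26, 22]
11: 0x2c (blk 5, set 1) → MISS  vc=[6, 26, 22, 29]
12: 0x28 (blk 5, set 1) → L1-HIT  vc=[6, 26, 22, 29]
13: 0x4e (blk 9, set 1) → MISS  vc=[6, 26, 22, 29, 5]
14: 0x29 (blk 5, set 1) → VC-HIT  vc=[6, 26, 22, 29, 9]
15: 0x32 (blk 6, set 2) → VC-HIT  vc=[14, 26, 22, 29, 9]
16: 0x51 (blk 10, set 2) → MISS  vc=[14, 26, 22, 29, 9, 6]
17: 0x34 (blk 6, set 2) → VC-HIT  vc=[14, 26, 22, 29, 9, 10]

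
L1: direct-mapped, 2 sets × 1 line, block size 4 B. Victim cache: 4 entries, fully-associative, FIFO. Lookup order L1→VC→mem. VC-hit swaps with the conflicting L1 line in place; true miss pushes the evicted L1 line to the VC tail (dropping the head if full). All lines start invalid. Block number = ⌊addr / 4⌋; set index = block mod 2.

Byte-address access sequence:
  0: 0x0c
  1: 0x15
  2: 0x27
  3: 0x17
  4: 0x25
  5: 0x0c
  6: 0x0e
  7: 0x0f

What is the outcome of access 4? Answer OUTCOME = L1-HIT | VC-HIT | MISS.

  [0] addr=0xc blk=3 s=1: MISS | VC []
  [1] addr=0x15 blk=5 s=1: MISS | VC [3]
  [2] addr=0x27 blk=9 s=1: MISS | VC [3, 5]
  [3] addr=0x17 blk=5 s=1: VC-HIT | VC [3, 9]
  [4] addr=0x25 blk=9 s=1: VC-HIT | VC [3, 5]
  [5] addr=0xc blk=3 s=1: VC-HIT | VC [9, 5]
  [6] addr=0xe blk=3 s=1: L1-HIT | VC [9, 5]
  [7] addr=0xf blk=3 s=1: L1-HIT | VC [9, 5]

OUTCOME = VC-HIT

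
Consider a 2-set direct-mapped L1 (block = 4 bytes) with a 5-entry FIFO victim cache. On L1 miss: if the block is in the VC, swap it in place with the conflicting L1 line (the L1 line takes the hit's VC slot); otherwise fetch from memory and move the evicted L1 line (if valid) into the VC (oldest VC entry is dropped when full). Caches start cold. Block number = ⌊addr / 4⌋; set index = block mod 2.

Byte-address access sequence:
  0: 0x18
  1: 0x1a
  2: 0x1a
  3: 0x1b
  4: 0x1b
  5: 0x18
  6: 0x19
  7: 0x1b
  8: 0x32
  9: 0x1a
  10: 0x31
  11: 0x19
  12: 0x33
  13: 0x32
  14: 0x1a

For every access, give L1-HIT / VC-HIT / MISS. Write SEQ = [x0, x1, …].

#0 0x18→b6/s0 MISS; vc=[]
#1 0x1a→b6/s0 L1-HIT; vc=[]
#2 0x1a→b6/s0 L1-HIT; vc=[]
#3 0x1b→b6/s0 L1-HIT; vc=[]
#4 0x1b→b6/s0 L1-HIT; vc=[]
#5 0x18→b6/s0 L1-HIT; vc=[]
#6 0x19→b6/s0 L1-HIT; vc=[]
#7 0x1b→b6/s0 L1-HIT; vc=[]
#8 0x32→b12/s0 MISS; vc=[6]
#9 0x1a→b6/s0 VC-HIT; vc=[12]
#10 0x31→b12/s0 VC-HIT; vc=[6]
#11 0x19→b6/s0 VC-HIT; vc=[12]
#12 0x33→b12/s0 VC-HIT; vc=[6]
#13 0x32→b12/s0 L1-HIT; vc=[6]
#14 0x1a→b6/s0 VC-HIT; vc=[12]

SEQ = [MISS, L1-HIT, L1-HIT, L1-HIT, L1-HIT, L1-HIT, L1-HIT, L1-HIT, MISS, VC-HIT, VC-HIT, VC-HIT, VC-HIT, L1-HIT, VC-HIT]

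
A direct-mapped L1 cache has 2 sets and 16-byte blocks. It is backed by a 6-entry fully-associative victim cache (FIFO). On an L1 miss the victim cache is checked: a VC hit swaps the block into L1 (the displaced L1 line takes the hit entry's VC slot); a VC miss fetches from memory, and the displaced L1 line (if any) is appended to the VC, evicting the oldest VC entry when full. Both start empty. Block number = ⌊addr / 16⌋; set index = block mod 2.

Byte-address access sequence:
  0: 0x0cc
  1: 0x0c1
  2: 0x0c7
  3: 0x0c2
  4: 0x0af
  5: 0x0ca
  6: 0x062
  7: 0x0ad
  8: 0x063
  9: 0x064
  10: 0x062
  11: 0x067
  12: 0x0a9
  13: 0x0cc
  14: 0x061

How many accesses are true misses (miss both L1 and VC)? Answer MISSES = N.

0: 0xcc (blk 12, set 0) → MISS  vc=[]
1: 0xc1 (blk 12, set 0) → L1-HIT  vc=[]
2: 0xc7 (blk 12, set 0) → L1-HIT  vc=[]
3: 0xc2 (blk 12, set 0) → L1-HIT  vc=[]
4: 0xaf (blk 10, set 0) → MISS  vc=[12]
5: 0xca (blk 12, set 0) → VC-HIT  vc=[10]
6: 0x62 (blk 6, set 0) → MISS  vc=[10, 12]
7: 0xad (blk 10, set 0) → VC-HIT  vc=[6, 12]
8: 0x63 (blk 6, set 0) → VC-HIT  vc=[10, 12]
9: 0x64 (blk 6, set 0) → L1-HIT  vc=[10, 12]
10: 0x62 (blk 6, set 0) → L1-HIT  vc=[10, 12]
11: 0x67 (blk 6, set 0) → L1-HIT  vc=[10, 12]
12: 0xa9 (blk 10, set 0) → VC-HIT  vc=[6, 12]
13: 0xcc (blk 12, set 0) → VC-HIT  vc=[6, 10]
14: 0x61 (blk 6, set 0) → VC-HIT  vc=[12, 10]

MISSES = 3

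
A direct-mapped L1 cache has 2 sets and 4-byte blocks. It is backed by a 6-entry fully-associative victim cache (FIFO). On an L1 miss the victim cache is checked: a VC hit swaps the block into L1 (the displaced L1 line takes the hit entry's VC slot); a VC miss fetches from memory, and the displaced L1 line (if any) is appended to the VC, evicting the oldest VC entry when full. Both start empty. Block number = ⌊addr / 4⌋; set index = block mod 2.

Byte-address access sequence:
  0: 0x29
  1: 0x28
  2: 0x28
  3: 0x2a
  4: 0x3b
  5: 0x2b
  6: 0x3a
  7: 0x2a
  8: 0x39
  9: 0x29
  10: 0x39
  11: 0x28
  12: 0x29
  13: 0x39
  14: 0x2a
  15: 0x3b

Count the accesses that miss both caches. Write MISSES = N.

#0 0x29→b10/s0 MISS; vc=[]
#1 0x28→b10/s0 L1-HIT; vc=[]
#2 0x28→b10/s0 L1-HIT; vc=[]
#3 0x2a→b10/s0 L1-HIT; vc=[]
#4 0x3b→b14/s0 MISS; vc=[10]
#5 0x2b→b10/s0 VC-HIT; vc=[14]
#6 0x3a→b14/s0 VC-HIT; vc=[10]
#7 0x2a→b10/s0 VC-HIT; vc=[14]
#8 0x39→b14/s0 VC-HIT; vc=[10]
#9 0x29→b10/s0 VC-HIT; vc=[14]
#10 0x39→b14/s0 VC-HIT; vc=[10]
#11 0x28→b10/s0 VC-HIT; vc=[14]
#12 0x29→b10/s0 L1-HIT; vc=[14]
#13 0x39→b14/s0 VC-HIT; vc=[10]
#14 0x2a→b10/s0 VC-HIT; vc=[14]
#15 0x3b→b14/s0 VC-HIT; vc=[10]

MISSES = 2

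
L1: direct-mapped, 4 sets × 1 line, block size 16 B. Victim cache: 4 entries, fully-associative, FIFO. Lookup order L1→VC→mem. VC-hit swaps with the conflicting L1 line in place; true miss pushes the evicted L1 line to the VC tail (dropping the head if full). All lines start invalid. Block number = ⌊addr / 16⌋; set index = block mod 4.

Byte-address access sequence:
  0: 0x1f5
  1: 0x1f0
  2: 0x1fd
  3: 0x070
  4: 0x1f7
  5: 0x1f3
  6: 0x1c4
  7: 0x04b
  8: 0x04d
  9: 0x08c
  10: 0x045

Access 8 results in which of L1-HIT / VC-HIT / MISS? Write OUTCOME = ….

OUTCOME = L1-HIT

#0 0x1f5→b31/s3 MISS; vc=[]
#1 0x1f0→b31/s3 L1-HIT; vc=[]
#2 0x1fd→b31/s3 L1-HIT; vc=[]
#3 0x70→b7/s3 MISS; vc=[31]
#4 0x1f7→b31/s3 VC-HIT; vc=[7]
#5 0x1f3→b31/s3 L1-HIT; vc=[7]
#6 0x1c4→b28/s0 MISS; vc=[7]
#7 0x4b→b4/s0 MISS; vc=[7,28]
#8 0x4d→b4/s0 L1-HIT; vc=[7,28]
#9 0x8c→b8/s0 MISS; vc=[7,28,4]
#10 0x45→b4/s0 VC-HIT; vc=[7,28,8]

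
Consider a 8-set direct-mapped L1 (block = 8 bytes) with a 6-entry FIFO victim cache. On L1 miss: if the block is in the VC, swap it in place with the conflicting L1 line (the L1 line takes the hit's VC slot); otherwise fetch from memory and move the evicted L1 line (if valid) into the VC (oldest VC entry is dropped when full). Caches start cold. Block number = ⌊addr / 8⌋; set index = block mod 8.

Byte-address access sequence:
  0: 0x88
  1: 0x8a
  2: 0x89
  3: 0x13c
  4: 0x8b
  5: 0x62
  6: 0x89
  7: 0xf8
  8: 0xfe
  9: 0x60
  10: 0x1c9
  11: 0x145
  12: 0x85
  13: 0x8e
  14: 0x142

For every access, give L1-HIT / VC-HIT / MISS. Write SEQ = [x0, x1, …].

#0 0x88→b17/s1 MISS; vc=[]
#1 0x8a→b17/s1 L1-HIT; vc=[]
#2 0x89→b17/s1 L1-HIT; vc=[]
#3 0x13c→b39/s7 MISS; vc=[]
#4 0x8b→b17/s1 L1-HIT; vc=[]
#5 0x62→b12/s4 MISS; vc=[]
#6 0x89→b17/s1 L1-HIT; vc=[]
#7 0xf8→b31/s7 MISS; vc=[39]
#8 0xfe→b31/s7 L1-HIT; vc=[39]
#9 0x60→b12/s4 L1-HIT; vc=[39]
#10 0x1c9→b57/s1 MISS; vc=[39,17]
#11 0x145→b40/s0 MISS; vc=[39,17]
#12 0x85→b16/s0 MISS; vc=[39,17,40]
#13 0x8e→b17/s1 VC-HIT; vc=[39,57,40]
#14 0x142→b40/s0 VC-HIT; vc=[39,57,16]

SEQ = [MISS, L1-HIT, L1-HIT, MISS, L1-HIT, MISS, L1-HIT, MISS, L1-HIT, L1-HIT, MISS, MISS, MISS, VC-HIT, VC-HIT]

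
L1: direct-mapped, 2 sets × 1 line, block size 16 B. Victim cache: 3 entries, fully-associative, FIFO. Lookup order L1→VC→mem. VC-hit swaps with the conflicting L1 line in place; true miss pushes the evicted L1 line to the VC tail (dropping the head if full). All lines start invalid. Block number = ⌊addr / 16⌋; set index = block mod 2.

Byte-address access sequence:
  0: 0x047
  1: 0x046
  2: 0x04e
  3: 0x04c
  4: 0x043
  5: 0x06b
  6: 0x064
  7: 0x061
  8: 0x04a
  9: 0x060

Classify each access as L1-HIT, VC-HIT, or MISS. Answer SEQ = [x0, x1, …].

SEQ = [MISS, L1-HIT, L1-HIT, L1-HIT, L1-HIT, MISS, L1-HIT, L1-HIT, VC-HIT, VC-HIT]

0: 0x47 (blk 4, set 0) → MISS  vc=[]
1: 0x46 (blk 4, set 0) → L1-HIT  vc=[]
2: 0x4e (blk 4, set 0) → L1-HIT  vc=[]
3: 0x4c (blk 4, set 0) → L1-HIT  vc=[]
4: 0x43 (blk 4, set 0) → L1-HIT  vc=[]
5: 0x6b (blk 6, set 0) → MISS  vc=[4]
6: 0x64 (blk 6, set 0) → L1-HIT  vc=[4]
7: 0x61 (blk 6, set 0) → L1-HIT  vc=[4]
8: 0x4a (blk 4, set 0) → VC-HIT  vc=[6]
9: 0x60 (blk 6, set 0) → VC-HIT  vc=[4]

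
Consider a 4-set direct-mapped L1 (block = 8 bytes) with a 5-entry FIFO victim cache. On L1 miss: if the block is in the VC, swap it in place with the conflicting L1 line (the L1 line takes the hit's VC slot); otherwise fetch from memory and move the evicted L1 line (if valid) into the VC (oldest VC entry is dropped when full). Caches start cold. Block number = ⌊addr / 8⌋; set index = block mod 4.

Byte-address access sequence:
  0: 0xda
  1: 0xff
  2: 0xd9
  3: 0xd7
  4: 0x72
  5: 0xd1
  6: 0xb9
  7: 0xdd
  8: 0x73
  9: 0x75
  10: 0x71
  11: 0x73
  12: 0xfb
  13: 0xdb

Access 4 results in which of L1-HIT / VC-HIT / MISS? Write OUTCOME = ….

OUTCOME = MISS

#0 0xda→b27/s3 MISS; vc=[]
#1 0xff→b31/s3 MISS; vc=[27]
#2 0xd9→b27/s3 VC-HIT; vc=[31]
#3 0xd7→b26/s2 MISS; vc=[31]
#4 0x72→b14/s2 MISS; vc=[31,26]
#5 0xd1→b26/s2 VC-HIT; vc=[31,14]
#6 0xb9→b23/s3 MISS; vc=[31,14,27]
#7 0xdd→b27/s3 VC-HIT; vc=[31,14,23]
#8 0x73→b14/s2 VC-HIT; vc=[31,26,23]
#9 0x75→b14/s2 L1-HIT; vc=[31,26,23]
#10 0x71→b14/s2 L1-HIT; vc=[31,26,23]
#11 0x73→b14/s2 L1-HIT; vc=[31,26,23]
#12 0xfb→b31/s3 VC-HIT; vc=[27,26,23]
#13 0xdb→b27/s3 VC-HIT; vc=[31,26,23]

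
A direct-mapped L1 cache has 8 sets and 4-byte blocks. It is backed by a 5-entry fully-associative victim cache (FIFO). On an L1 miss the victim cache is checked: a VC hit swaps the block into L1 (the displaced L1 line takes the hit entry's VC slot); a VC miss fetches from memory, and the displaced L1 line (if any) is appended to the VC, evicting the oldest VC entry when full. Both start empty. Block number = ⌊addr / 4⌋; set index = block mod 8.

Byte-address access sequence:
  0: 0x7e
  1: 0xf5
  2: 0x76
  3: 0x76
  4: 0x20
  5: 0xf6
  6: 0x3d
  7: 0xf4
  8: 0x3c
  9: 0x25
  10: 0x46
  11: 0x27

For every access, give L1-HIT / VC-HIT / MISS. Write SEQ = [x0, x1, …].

0: 0x7e (blk 31, set 7) → MISS  vc=[]
1: 0xf5 (blk 61, set 5) → MISS  vc=[]
2: 0x76 (blk 29, set 5) → MISS  vc=[61]
3: 0x76 (blk 29, set 5) → L1-HIT  vc=[61]
4: 0x20 (blk 8, set 0) → MISS  vc=[61]
5: 0xf6 (blk 61, set 5) → VC-HIT  vc=[29]
6: 0x3d (blk 15, set 7) → MISS  vc=[29, 31]
7: 0xf4 (blk 61, set 5) → L1-HIT  vc=[29, 31]
8: 0x3c (blk 15, set 7) → L1-HIT  vc=[29, 31]
9: 0x25 (blk 9, set 1) → MISS  vc=[29, 31]
10: 0x46 (blk 17, set 1) → MISS  vc=[29, 31, 9]
11: 0x27 (blk 9, set 1) → VC-HIT  vc=[29, 31, 17]

SEQ = [MISS, MISS, MISS, L1-HIT, MISS, VC-HIT, MISS, L1-HIT, L1-HIT, MISS, MISS, VC-HIT]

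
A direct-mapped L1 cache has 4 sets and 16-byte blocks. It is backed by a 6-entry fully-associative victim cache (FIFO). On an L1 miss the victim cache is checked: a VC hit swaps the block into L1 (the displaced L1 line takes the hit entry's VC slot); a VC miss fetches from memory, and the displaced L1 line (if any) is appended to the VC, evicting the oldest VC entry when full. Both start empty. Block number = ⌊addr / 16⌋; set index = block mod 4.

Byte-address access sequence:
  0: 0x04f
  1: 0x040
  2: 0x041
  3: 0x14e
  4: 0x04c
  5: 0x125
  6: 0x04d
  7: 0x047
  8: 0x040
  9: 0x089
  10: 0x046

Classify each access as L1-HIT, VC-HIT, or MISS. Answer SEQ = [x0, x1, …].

  [0] addr=0x4f blk=4 s=0: MISS | VC []
  [1] addr=0x40 blk=4 s=0: L1-HIT | VC []
  [2] addr=0x41 blk=4 s=0: L1-HIT | VC []
  [3] addr=0x14e blk=20 s=0: MISS | VC [4]
  [4] addr=0x4c blk=4 s=0: VC-HIT | VC [20]
  [5] addr=0x125 blk=18 s=2: MISS | VC [20]
  [6] addr=0x4d blk=4 s=0: L1-HIT | VC [20]
  [7] addr=0x47 blk=4 s=0: L1-HIT | VC [20]
  [8] addr=0x40 blk=4 s=0: L1-HIT | VC [20]
  [9] addr=0x89 blk=8 s=0: MISS | VC [20, 4]
  [10] addr=0x46 blk=4 s=0: VC-HIT | VC [20, 8]

SEQ = [MISS, L1-HIT, L1-HIT, MISS, VC-HIT, MISS, L1-HIT, L1-HIT, L1-HIT, MISS, VC-HIT]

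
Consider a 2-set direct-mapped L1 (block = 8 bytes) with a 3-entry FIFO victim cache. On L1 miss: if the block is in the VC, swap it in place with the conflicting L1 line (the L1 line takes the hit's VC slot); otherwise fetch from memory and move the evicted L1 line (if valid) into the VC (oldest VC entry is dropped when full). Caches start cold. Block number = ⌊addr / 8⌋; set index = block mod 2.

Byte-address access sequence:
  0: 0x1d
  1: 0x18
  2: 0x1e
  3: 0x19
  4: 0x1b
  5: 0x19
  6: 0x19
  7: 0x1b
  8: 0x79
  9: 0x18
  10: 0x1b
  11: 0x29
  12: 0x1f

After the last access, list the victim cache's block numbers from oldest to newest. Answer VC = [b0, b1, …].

#0 0x1d→b3/s1 MISS; vc=[]
#1 0x18→b3/s1 L1-HIT; vc=[]
#2 0x1e→b3/s1 L1-HIT; vc=[]
#3 0x19→b3/s1 L1-HIT; vc=[]
#4 0x1b→b3/s1 L1-HIT; vc=[]
#5 0x19→b3/s1 L1-HIT; vc=[]
#6 0x19→b3/s1 L1-HIT; vc=[]
#7 0x1b→b3/s1 L1-HIT; vc=[]
#8 0x79→b15/s1 MISS; vc=[3]
#9 0x18→b3/s1 VC-HIT; vc=[15]
#10 0x1b→b3/s1 L1-HIT; vc=[15]
#11 0x29→b5/s1 MISS; vc=[15,3]
#12 0x1f→b3/s1 VC-HIT; vc=[15,5]

VC = [15, 5]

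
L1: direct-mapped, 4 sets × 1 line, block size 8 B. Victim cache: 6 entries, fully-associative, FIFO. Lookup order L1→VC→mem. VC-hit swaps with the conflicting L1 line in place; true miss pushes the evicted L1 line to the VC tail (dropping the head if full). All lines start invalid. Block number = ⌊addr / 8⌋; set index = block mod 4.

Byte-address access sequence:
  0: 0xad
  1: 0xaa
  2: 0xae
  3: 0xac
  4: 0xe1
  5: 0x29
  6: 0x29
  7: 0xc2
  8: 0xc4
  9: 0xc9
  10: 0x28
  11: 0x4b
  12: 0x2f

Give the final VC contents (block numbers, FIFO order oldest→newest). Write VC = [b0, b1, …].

VC = [21, 28, 25, 9]

  [0] addr=0xad blk=21 s=1: MISS | VC []
  [1] addr=0xaa blk=21 s=1: L1-HIT | VC []
  [2] addr=0xae blk=21 s=1: L1-HIT | VC []
  [3] addr=0xac blk=21 s=1: L1-HIT | VC []
  [4] addr=0xe1 blk=28 s=0: MISS | VC []
  [5] addr=0x29 blk=5 s=1: MISS | VC [21]
  [6] addr=0x29 blk=5 s=1: L1-HIT | VC [21]
  [7] addr=0xc2 blk=24 s=0: MISS | VC [21, 28]
  [8] addr=0xc4 blk=24 s=0: L1-HIT | VC [21, 28]
  [9] addr=0xc9 blk=25 s=1: MISS | VC [21, 28, 5]
  [10] addr=0x28 blk=5 s=1: VC-HIT | VC [21, 28, 25]
  [11] addr=0x4b blk=9 s=1: MISS | VC [21, 28, 25, 5]
  [12] addr=0x2f blk=5 s=1: VC-HIT | VC [21, 28, 25, 9]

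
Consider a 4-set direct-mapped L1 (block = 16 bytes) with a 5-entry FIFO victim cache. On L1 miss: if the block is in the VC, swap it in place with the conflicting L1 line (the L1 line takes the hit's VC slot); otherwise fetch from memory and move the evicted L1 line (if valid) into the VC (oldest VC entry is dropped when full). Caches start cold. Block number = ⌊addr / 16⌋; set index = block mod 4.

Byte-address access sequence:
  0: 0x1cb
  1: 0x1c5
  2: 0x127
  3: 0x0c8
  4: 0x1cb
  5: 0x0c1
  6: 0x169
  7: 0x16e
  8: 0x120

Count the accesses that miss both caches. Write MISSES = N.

#0 0x1cb→b28/s0 MISS; vc=[]
#1 0x1c5→b28/s0 L1-HIT; vc=[]
#2 0x127→b18/s2 MISS; vc=[]
#3 0xc8→b12/s0 MISS; vc=[28]
#4 0x1cb→b28/s0 VC-HIT; vc=[12]
#5 0xc1→b12/s0 VC-HIT; vc=[28]
#6 0x169→b22/s2 MISS; vc=[28,18]
#7 0x16e→b22/s2 L1-HIT; vc=[28,18]
#8 0x120→b18/s2 VC-HIT; vc=[28,22]

MISSES = 4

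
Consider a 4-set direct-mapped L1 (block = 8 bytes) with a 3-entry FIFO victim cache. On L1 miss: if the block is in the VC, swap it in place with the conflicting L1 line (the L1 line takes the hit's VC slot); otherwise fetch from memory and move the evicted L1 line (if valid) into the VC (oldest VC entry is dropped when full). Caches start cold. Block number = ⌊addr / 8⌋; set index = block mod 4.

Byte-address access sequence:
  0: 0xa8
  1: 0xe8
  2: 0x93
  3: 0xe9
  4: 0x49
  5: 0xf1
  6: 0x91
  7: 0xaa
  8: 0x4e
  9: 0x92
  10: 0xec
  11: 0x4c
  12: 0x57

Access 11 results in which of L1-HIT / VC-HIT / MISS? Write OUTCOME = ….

OUTCOME = VC-HIT

0: 0xa8 (blk 21, set 1) → MISS  vc=[]
1: 0xe8 (blk 29, set 1) → MISS  vc=[21]
2: 0x93 (blk 18, set 2) → MISS  vc=[21]
3: 0xe9 (blk 29, set 1) → L1-HIT  vc=[21]
4: 0x49 (blk 9, set 1) → MISS  vc=[21, 29]
5: 0xf1 (blk 30, set 2) → MISS  vc=[21, 29, 18]
6: 0x91 (blk 18, set 2) → VC-HIT  vc=[21, 29, 30]
7: 0xaa (blk 21, set 1) → VC-HIT  vc=[9, 29, 30]
8: 0x4e (blk 9, set 1) → VC-HIT  vc=[21, 29, 30]
9: 0x92 (blk 18, set 2) → L1-HIT  vc=[21, 29, 30]
10: 0xec (blk 29, set 1) → VC-HIT  vc=[21, 9, 30]
11: 0x4c (blk 9, set 1) → VC-HIT  vc=[21, 29, 30]
12: 0x57 (blk 10, set 2) → MISS  vc=[29, 30, 18]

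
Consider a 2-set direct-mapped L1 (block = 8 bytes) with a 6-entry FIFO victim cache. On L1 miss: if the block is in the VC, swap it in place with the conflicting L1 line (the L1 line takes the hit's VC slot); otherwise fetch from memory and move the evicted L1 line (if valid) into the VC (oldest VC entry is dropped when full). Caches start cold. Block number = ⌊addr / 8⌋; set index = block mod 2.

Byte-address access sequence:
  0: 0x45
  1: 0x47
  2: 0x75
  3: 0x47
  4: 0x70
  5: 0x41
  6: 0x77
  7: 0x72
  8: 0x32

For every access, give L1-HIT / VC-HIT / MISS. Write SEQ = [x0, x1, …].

SEQ = [MISS, L1-HIT, MISS, VC-HIT, VC-HIT, VC-HIT, VC-HIT, L1-HIT, MISS]

#0 0x45→b8/s0 MISS; vc=[]
#1 0x47→b8/s0 L1-HIT; vc=[]
#2 0x75→b14/s0 MISS; vc=[8]
#3 0x47→b8/s0 VC-HIT; vc=[14]
#4 0x70→b14/s0 VC-HIT; vc=[8]
#5 0x41→b8/s0 VC-HIT; vc=[14]
#6 0x77→b14/s0 VC-HIT; vc=[8]
#7 0x72→b14/s0 L1-HIT; vc=[8]
#8 0x32→b6/s0 MISS; vc=[8,14]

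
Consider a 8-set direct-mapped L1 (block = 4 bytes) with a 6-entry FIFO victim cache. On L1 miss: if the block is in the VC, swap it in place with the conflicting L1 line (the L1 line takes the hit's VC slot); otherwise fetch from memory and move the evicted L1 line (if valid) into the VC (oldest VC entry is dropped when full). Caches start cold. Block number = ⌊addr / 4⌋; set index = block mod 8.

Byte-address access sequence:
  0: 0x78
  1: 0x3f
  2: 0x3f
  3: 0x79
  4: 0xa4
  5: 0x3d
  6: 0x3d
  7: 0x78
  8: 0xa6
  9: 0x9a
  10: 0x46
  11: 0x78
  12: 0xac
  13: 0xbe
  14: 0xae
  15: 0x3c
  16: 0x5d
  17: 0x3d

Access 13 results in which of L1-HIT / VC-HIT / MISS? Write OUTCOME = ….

  [0] addr=0x78 blk=30 s=6: MISS | VC []
  [1] addr=0x3f blk=15 s=7: MISS | VC []
  [2] addr=0x3f blk=15 s=7: L1-HIT | VC []
  [3] addr=0x79 blk=30 s=6: L1-HIT | VC []
  [4] addr=0xa4 blk=41 s=1: MISS | VC []
  [5] addr=0x3d blk=15 s=7: L1-HIT | VC []
  [6] addr=0x3d blk=15 s=7: L1-HIT | VC []
  [7] addr=0x78 blk=30 s=6: L1-HIT | VC []
  [8] addr=0xa6 blk=41 s=1: L1-HIT | VC []
  [9] addr=0x9a blk=38 s=6: MISS | VC [30]
  [10] addr=0x46 blk=17 s=1: MISS | VC [30, 41]
  [11] addr=0x78 blk=30 s=6: VC-HIT | VC [38, 41]
  [12] addr=0xac blk=43 s=3: MISS | VC [38, 41]
  [13] addr=0xbe blk=47 s=7: MISS | VC [38, 41, 15]
  [14] addr=0xae blk=43 s=3: L1-HIT | VC [38, 41, 15]
  [15] addr=0x3c blk=15 s=7: VC-HIT | VC [38, 41, 47]
  [16] addr=0x5d blk=23 s=7: MISS | VC [38, 41, 47, 15]
  [17] addr=0x3d blk=15 s=7: VC-HIT | VC [38, 41, 47, 23]

OUTCOME = MISS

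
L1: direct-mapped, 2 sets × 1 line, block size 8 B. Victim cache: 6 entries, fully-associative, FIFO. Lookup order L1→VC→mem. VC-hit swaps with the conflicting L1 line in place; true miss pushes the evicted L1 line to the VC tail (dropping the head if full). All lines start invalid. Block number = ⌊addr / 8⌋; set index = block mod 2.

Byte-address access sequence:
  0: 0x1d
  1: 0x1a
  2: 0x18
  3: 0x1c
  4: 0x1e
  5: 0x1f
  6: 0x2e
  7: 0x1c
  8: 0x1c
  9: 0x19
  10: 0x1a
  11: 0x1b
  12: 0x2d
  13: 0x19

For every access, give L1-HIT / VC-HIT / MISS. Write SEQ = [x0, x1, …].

#0 0x1d→b3/s1 MISS; vc=[]
#1 0x1a→b3/s1 L1-HIT; vc=[]
#2 0x18→b3/s1 L1-HIT; vc=[]
#3 0x1c→b3/s1 L1-HIT; vc=[]
#4 0x1e→b3/s1 L1-HIT; vc=[]
#5 0x1f→b3/s1 L1-HIT; vc=[]
#6 0x2e→b5/s1 MISS; vc=[3]
#7 0x1c→b3/s1 VC-HIT; vc=[5]
#8 0x1c→b3/s1 L1-HIT; vc=[5]
#9 0x19→b3/s1 L1-HIT; vc=[5]
#10 0x1a→b3/s1 L1-HIT; vc=[5]
#11 0x1b→b3/s1 L1-HIT; vc=[5]
#12 0x2d→b5/s1 VC-HIT; vc=[3]
#13 0x19→b3/s1 VC-HIT; vc=[5]

SEQ = [MISS, L1-HIT, L1-HIT, L1-HIT, L1-HIT, L1-HIT, MISS, VC-HIT, L1-HIT, L1-HIT, L1-HIT, L1-HIT, VC-HIT, VC-HIT]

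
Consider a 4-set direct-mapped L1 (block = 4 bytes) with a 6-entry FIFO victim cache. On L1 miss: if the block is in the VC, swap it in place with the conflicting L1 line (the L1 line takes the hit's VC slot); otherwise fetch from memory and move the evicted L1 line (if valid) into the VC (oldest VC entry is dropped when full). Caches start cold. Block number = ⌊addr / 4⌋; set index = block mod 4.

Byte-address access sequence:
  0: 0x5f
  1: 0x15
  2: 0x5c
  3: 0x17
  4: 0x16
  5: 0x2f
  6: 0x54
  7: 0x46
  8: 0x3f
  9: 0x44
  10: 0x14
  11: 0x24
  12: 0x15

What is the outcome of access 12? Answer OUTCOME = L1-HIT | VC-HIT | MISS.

#0 0x5f→b23/s3 MISS; vc=[]
#1 0x15→b5/s1 MISS; vc=[]
#2 0x5c→b23/s3 L1-HIT; vc=[]
#3 0x17→b5/s1 L1-HIT; vc=[]
#4 0x16→b5/s1 L1-HIT; vc=[]
#5 0x2f→b11/s3 MISS; vc=[23]
#6 0x54→b21/s1 MISS; vc=[23,5]
#7 0x46→b17/s1 MISS; vc=[23,5,21]
#8 0x3f→b15/s3 MISS; vc=[23,5,21,11]
#9 0x44→b17/s1 L1-HIT; vc=[23,5,21,11]
#10 0x14→b5/s1 VC-HIT; vc=[23,17,21,11]
#11 0x24→b9/s1 MISS; vc=[23,17,21,11,5]
#12 0x15→b5/s1 VC-HIT; vc=[23,17,21,11,9]

OUTCOME = VC-HIT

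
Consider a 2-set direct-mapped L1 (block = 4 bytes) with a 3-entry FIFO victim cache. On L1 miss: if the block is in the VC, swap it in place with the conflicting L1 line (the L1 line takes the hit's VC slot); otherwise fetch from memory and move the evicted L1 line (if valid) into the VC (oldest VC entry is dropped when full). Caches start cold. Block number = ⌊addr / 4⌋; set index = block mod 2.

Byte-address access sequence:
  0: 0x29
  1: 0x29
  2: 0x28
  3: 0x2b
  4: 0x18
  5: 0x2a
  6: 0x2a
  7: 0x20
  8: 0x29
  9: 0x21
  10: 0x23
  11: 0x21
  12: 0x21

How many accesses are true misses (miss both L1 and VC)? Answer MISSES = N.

MISSES = 3

#0 0x29→b10/s0 MISS; vc=[]
#1 0x29→b10/s0 L1-HIT; vc=[]
#2 0x28→b10/s0 L1-HIT; vc=[]
#3 0x2b→b10/s0 L1-HIT; vc=[]
#4 0x18→b6/s0 MISS; vc=[10]
#5 0x2a→b10/s0 VC-HIT; vc=[6]
#6 0x2a→b10/s0 L1-HIT; vc=[6]
#7 0x20→b8/s0 MISS; vc=[6,10]
#8 0x29→b10/s0 VC-HIT; vc=[6,8]
#9 0x21→b8/s0 VC-HIT; vc=[6,10]
#10 0x23→b8/s0 L1-HIT; vc=[6,10]
#11 0x21→b8/s0 L1-HIT; vc=[6,10]
#12 0x21→b8/s0 L1-HIT; vc=[6,10]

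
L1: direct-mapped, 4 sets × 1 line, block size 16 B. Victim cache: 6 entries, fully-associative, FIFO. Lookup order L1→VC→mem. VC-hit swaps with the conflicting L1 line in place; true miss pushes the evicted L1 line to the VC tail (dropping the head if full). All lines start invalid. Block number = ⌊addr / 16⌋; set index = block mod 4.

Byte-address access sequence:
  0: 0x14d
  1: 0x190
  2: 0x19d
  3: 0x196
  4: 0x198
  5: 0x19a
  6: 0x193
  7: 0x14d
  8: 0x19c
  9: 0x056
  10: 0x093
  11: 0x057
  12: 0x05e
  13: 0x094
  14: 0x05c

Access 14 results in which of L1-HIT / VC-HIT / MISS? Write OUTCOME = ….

OUTCOME = VC-HIT

#0 0x14d→b20/s0 MISS; vc=[]
#1 0x190→b25/s1 MISS; vc=[]
#2 0x19d→b25/s1 L1-HIT; vc=[]
#3 0x196→b25/s1 L1-HIT; vc=[]
#4 0x198→b25/s1 L1-HIT; vc=[]
#5 0x19a→b25/s1 L1-HIT; vc=[]
#6 0x193→b25/s1 L1-HIT; vc=[]
#7 0x14d→b20/s0 L1-HIT; vc=[]
#8 0x19c→b25/s1 L1-HIT; vc=[]
#9 0x56→b5/s1 MISS; vc=[25]
#10 0x93→b9/s1 MISS; vc=[25,5]
#11 0x57→b5/s1 VC-HIT; vc=[25,9]
#12 0x5e→b5/s1 L1-HIT; vc=[25,9]
#13 0x94→b9/s1 VC-HIT; vc=[25,5]
#14 0x5c→b5/s1 VC-HIT; vc=[25,9]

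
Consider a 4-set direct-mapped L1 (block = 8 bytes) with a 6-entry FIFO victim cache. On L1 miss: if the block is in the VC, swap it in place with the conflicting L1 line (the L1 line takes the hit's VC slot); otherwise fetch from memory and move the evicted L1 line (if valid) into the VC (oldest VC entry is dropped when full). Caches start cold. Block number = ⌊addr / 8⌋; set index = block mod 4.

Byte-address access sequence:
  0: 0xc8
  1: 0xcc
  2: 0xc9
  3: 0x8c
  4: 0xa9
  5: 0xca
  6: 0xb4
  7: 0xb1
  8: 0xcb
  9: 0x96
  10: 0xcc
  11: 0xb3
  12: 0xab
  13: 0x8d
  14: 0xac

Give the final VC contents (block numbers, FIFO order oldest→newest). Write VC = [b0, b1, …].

VC = [25, 17, 18]

0: 0xc8 (blk 25, set 1) → MISS  vc=[]
1: 0xcc (blk 25, set 1) → L1-HIT  vc=[]
2: 0xc9 (blk 25, set 1) → L1-HIT  vc=[]
3: 0x8c (blk 17, set 1) → MISS  vc=[25]
4: 0xa9 (blk 21, set 1) → MISS  vc=[25, 17]
5: 0xca (blk 25, set 1) → VC-HIT  vc=[21, 17]
6: 0xb4 (blk 22, set 2) → MISS  vc=[21, 17]
7: 0xb1 (blk 22, set 2) → L1-HIT  vc=[21, 17]
8: 0xcb (blk 25, set 1) → L1-HIT  vc=[21, 17]
9: 0x96 (blk 18, set 2) → MISS  vc=[21, 17, 22]
10: 0xcc (blk 25, set 1) → L1-HIT  vc=[21, 17, 22]
11: 0xb3 (blk 22, set 2) → VC-HIT  vc=[21, 17, 18]
12: 0xab (blk 21, set 1) → VC-HIT  vc=[25, 17, 18]
13: 0x8d (blk 17, set 1) → VC-HIT  vc=[25, 21, 18]
14: 0xac (blk 21, set 1) → VC-HIT  vc=[25, 17, 18]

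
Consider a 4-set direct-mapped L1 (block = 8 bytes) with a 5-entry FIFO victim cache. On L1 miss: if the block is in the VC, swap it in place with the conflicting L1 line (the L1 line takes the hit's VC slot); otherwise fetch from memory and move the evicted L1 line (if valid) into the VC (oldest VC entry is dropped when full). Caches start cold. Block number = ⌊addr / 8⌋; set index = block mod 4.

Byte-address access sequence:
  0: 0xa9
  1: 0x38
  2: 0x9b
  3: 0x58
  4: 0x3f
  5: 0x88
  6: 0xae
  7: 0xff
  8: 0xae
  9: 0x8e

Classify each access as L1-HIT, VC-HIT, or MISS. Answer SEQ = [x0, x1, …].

SEQ = [MISS, MISS, MISS, MISS, VC-HIT, MISS, VC-HIT, MISS, L1-HIT, VC-HIT]

#0 0xa9→b21/s1 MISS; vc=[]
#1 0x38→b7/s3 MISS; vc=[]
#2 0x9b→b19/s3 MISS; vc=[7]
#3 0x58→b11/s3 MISS; vc=[7,19]
#4 0x3f→b7/s3 VC-HIT; vc=[11,19]
#5 0x88→b17/s1 MISS; vc=[11,19,21]
#6 0xae→b21/s1 VC-HIT; vc=[11,19,17]
#7 0xff→b31/s3 MISS; vc=[11,19,17,7]
#8 0xae→b21/s1 L1-HIT; vc=[11,19,17,7]
#9 0x8e→b17/s1 VC-HIT; vc=[11,19,21,7]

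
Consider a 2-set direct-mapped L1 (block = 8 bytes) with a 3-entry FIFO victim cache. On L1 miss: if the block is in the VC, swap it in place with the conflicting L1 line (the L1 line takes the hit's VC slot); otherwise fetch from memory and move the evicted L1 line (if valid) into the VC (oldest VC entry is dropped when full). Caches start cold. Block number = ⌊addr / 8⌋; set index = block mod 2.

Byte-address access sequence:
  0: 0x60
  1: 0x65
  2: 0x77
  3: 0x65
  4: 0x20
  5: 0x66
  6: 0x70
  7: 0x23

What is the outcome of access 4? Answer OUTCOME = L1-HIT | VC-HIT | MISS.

OUTCOME = MISS

0: 0x60 (blk 12, set 0) → MISS  vc=[]
1: 0x65 (blk 12, set 0) → L1-HIT  vc=[]
2: 0x77 (blk 14, set 0) → MISS  vc=[12]
3: 0x65 (blk 12, set 0) → VC-HIT  vc=[14]
4: 0x20 (blk 4, set 0) → MISS  vc=[14, 12]
5: 0x66 (blk 12, set 0) → VC-HIT  vc=[14, 4]
6: 0x70 (blk 14, set 0) → VC-HIT  vc=[12, 4]
7: 0x23 (blk 4, set 0) → VC-HIT  vc=[12, 14]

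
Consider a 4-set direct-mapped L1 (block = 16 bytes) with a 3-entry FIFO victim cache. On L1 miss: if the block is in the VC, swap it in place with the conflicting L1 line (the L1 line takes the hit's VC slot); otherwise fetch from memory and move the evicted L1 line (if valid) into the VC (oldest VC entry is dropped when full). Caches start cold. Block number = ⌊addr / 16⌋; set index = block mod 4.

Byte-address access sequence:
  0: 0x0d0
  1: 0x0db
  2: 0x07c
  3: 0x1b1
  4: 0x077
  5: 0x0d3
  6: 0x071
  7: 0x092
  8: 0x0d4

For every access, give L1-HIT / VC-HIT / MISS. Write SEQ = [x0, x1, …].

#0 0xd0→b13/s1 MISS; vc=[]
#1 0xdb→b13/s1 L1-HIT; vc=[]
#2 0x7c→b7/s3 MISS; vc=[]
#3 0x1b1→b27/s3 MISS; vc=[7]
#4 0x77→b7/s3 VC-HIT; vc=[27]
#5 0xd3→b13/s1 L1-HIT; vc=[27]
#6 0x71→b7/s3 L1-HIT; vc=[27]
#7 0x92→b9/s1 MISS; vc=[27,13]
#8 0xd4→b13/s1 VC-HIT; vc=[27,9]

SEQ = [MISS, L1-HIT, MISS, MISS, VC-HIT, L1-HIT, L1-HIT, MISS, VC-HIT]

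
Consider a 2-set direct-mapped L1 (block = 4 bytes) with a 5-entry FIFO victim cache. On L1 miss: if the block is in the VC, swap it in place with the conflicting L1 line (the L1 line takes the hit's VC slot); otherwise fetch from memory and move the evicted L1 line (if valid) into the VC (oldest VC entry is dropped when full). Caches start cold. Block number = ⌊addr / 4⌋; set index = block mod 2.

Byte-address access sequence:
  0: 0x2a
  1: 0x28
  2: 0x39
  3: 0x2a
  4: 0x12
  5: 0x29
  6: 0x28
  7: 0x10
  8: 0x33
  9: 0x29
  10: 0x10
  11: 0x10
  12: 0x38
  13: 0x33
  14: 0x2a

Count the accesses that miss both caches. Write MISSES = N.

MISSES = 4

0: 0x2a (blk 10, set 0) → MISS  vc=[]
1: 0x28 (blk 10, set 0) → L1-HIT  vc=[]
2: 0x39 (blk 14, set 0) → MISS  vc=[10]
3: 0x2a (blk 10, set 0) → VC-HIT  vc=[14]
4: 0x12 (blk 4, set 0) → MISS  vc=[14, 10]
5: 0x29 (blk 10, set 0) → VC-HIT  vc=[14, 4]
6: 0x28 (blk 10, set 0) → L1-HIT  vc=[14, 4]
7: 0x10 (blk 4, set 0) → VC-HIT  vc=[14, 10]
8: 0x33 (blk 12, set 0) → MISS  vc=[14, 10, 4]
9: 0x29 (blk 10, set 0) → VC-HIT  vc=[14, 12, 4]
10: 0x10 (blk 4, set 0) → VC-HIT  vc=[14, 12, 10]
11: 0x10 (blk 4, set 0) → L1-HIT  vc=[14, 12, 10]
12: 0x38 (blk 14, set 0) → VC-HIT  vc=[4, 12, 10]
13: 0x33 (blk 12, set 0) → VC-HIT  vc=[4, 14, 10]
14: 0x2a (blk 10, set 0) → VC-HIT  vc=[4, 14, 12]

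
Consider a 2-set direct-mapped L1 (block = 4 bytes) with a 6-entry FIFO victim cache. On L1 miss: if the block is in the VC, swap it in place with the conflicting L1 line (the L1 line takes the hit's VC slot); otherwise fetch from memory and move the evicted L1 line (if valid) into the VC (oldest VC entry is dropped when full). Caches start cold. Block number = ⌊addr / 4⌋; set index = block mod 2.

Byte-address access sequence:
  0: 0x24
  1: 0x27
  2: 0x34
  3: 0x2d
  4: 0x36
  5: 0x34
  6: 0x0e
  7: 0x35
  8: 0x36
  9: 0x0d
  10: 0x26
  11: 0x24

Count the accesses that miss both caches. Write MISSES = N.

MISSES = 4

0: 0x24 (blk 9, set 1) → MISS  vc=[]
1: 0x27 (blk 9, set 1) → L1-HIT  vc=[]
2: 0x34 (blk 13, set 1) → MISS  vc=[9]
3: 0x2d (blk 11, set 1) → MISS  vc=[9, 13]
4: 0x36 (blk 13, set 1) → VC-HIT  vc=[9, 11]
5: 0x34 (blk 13, set 1) → L1-HIT  vc=[9, 11]
6: 0xe (blk 3, set 1) → MISS  vc=[9, 11, 13]
7: 0x35 (blk 13, set 1) → VC-HIT  vc=[9, 11, 3]
8: 0x36 (blk 13, set 1) → L1-HIT  vc=[9, 11, 3]
9: 0xd (blk 3, set 1) → VC-HIT  vc=[9, 11, 13]
10: 0x26 (blk 9, set 1) → VC-HIT  vc=[3, 11, 13]
11: 0x24 (blk 9, set 1) → L1-HIT  vc=[3, 11, 13]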